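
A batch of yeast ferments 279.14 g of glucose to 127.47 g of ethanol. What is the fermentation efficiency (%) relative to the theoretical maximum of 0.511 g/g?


Fermentation efficiency = (actual / (0.511 * glucose)) * 100
= (127.47 / (0.511 * 279.14)) * 100
= 89.3645%

89.3645%


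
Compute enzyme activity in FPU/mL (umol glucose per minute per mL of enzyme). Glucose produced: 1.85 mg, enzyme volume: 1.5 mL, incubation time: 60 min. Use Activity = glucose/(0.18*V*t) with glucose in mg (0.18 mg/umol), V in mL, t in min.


Activity = glucose_mg / (0.18 mg/umol * V_mL * t_min)
= 1.85 / (0.18 * 1.5 * 60)
= 0.1142 FPU/mL

0.1142 FPU/mL


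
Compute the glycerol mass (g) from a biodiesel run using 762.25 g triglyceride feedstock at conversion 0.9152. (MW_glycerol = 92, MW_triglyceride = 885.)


glycerol = oil * conv * (92/885)
= 762.25 * 0.9152 * 92 / 885
= 72.5200 g

72.5200 g


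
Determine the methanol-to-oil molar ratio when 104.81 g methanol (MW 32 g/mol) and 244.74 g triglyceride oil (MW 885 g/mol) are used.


Molar ratio = n_MeOH / n_oil = (MeOH/32) / (oil/885) = (MeOH * 885) / (32 * oil)
= (104.81 * 885) / (32 * 244.74)
= 11.8438

11.8438


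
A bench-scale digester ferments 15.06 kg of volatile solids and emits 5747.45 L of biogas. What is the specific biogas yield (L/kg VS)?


Y = V / VS
= 5747.45 / 15.06
= 381.6368 L/kg VS

381.6368 L/kg VS


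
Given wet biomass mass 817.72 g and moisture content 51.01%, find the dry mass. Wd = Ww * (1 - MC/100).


Wd = Ww * (1 - MC/100)
= 817.72 * (1 - 51.01/100)
= 400.6010 g

400.6010 g


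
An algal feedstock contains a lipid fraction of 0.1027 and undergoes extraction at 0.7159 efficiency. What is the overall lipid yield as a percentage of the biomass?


Y = lipid_content * extraction_eff * 100
= 0.1027 * 0.7159 * 100
= 7.3523%

7.3523%


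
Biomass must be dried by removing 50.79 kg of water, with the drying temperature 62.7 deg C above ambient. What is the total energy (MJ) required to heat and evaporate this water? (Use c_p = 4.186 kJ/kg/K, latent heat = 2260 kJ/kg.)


E = m_water * (4.186 * dT + 2260) / 1000
= 50.79 * (4.186 * 62.7 + 2260) / 1000
= 128.1159 MJ

128.1159 MJ


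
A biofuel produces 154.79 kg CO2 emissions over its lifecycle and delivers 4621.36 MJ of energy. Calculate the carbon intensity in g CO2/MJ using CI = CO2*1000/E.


CI = CO2 * 1000 / E
= 154.79 * 1000 / 4621.36
= 33.4945 g CO2/MJ

33.4945 g CO2/MJ


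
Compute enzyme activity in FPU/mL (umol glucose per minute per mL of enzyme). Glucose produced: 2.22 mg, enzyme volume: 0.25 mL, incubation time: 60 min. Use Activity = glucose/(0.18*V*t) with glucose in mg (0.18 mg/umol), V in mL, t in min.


Activity = glucose_mg / (0.18 mg/umol * V_mL * t_min)
= 2.22 / (0.18 * 0.25 * 60)
= 0.8222 FPU/mL

0.8222 FPU/mL


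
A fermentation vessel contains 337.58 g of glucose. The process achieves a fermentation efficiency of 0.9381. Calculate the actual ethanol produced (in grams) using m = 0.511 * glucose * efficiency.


Actual ethanol: m = 0.511 * 337.58 * 0.9381
m = 161.8254 g

161.8254 g


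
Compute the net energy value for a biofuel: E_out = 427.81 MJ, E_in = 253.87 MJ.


NEV = E_out - E_in
= 427.81 - 253.87
= 173.9400 MJ

173.9400 MJ


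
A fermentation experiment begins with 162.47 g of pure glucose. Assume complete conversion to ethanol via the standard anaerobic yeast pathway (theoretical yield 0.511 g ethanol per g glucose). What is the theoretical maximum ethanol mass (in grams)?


Theoretical ethanol yield: m_EtOH = 0.511 * m_glucose
m_EtOH = 0.511 * 162.47 = 83.0222 g

83.0222 g


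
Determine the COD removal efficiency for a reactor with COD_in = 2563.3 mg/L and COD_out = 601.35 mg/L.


eta = (COD_in - COD_out) / COD_in * 100
= (2563.3 - 601.35) / 2563.3 * 100
= 76.5400%

76.5400%


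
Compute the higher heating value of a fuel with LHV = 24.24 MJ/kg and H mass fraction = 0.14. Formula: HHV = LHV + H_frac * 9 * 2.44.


HHV = LHV + H_frac * 9 * 2.44
= 24.24 + 0.14 * 9 * 2.44
= 27.3144 MJ/kg

27.3144 MJ/kg


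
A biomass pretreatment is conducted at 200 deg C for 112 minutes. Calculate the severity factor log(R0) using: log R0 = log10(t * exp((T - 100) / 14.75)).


logR0 = log10(t * exp((T - 100) / 14.75))
= log10(112 * exp((200 - 100) / 14.75))
= 4.9936

4.9936


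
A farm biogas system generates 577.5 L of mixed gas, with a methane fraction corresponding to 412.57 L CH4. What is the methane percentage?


CH4% = V_CH4 / V_total * 100
= 412.57 / 577.5 * 100
= 71.4407%

71.4407%


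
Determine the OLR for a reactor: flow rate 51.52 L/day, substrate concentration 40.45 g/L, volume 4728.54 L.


OLR = Q * S / V
= 51.52 * 40.45 / 4728.54
= 0.4407 g/L/day

0.4407 g/L/day


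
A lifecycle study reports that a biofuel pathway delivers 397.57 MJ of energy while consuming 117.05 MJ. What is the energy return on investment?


EROI = E_out / E_in
= 397.57 / 117.05
= 3.3966

3.3966


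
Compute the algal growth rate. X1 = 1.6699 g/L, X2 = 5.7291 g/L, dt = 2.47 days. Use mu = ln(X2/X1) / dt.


mu = ln(X2/X1) / dt
= ln(5.7291/1.6699) / 2.47
= 0.4991 per day

0.4991 per day


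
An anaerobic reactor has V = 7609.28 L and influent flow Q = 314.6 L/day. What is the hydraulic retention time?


HRT = V / Q
= 7609.28 / 314.6
= 24.1872 days

24.1872 days


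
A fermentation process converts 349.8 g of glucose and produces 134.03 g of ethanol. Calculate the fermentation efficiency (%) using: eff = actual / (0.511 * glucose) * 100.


Fermentation efficiency = (actual / (0.511 * glucose)) * 100
= (134.03 / (0.511 * 349.8)) * 100
= 74.9827%

74.9827%


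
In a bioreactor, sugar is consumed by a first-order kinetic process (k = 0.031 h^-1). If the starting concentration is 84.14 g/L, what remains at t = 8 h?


S = S0 * exp(-k * t)
S = 84.14 * exp(-0.031 * 8)
S = 65.6595 g/L

65.6595 g/L


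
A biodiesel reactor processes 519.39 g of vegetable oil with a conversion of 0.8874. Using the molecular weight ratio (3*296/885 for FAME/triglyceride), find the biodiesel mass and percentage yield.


m_FAME = oil * conv * (3 * 296 / 885) = oil * conv * (888/885)
= 519.39 * 0.8874 * 888 / 885
= 462.4691 g
Y = m_FAME / oil * 100 = conv * (888/885) * 100
= 0.8874 * 888 / 885 * 100
= 89.04%

462.4691 g FAME; Y = 89.04%


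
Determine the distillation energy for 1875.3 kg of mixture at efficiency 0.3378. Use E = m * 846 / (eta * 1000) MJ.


E = m * 846 / (eta * 1000)
= 1875.3 * 846 / (0.3378 * 1000)
= 4696.5773 MJ

4696.5773 MJ


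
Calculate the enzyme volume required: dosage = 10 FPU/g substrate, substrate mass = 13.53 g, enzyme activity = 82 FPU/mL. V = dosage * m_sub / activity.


V = dosage * m_sub / activity
V = 10 * 13.53 / 82
V = 1.6500 mL

1.6500 mL


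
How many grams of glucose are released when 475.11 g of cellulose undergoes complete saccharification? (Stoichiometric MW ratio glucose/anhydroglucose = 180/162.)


glucose = cellulose * 180/162
= 475.11 * 180/162
= 527.9000 g

527.9000 g


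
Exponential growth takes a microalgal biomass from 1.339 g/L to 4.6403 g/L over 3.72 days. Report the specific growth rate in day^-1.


mu = ln(X2/X1) / dt
= ln(4.6403/1.339) / 3.72
= 0.3341 per day

0.3341 per day


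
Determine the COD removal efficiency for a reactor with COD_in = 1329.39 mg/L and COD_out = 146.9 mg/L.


eta = (COD_in - COD_out) / COD_in * 100
= (1329.39 - 146.9) / 1329.39 * 100
= 88.9498%

88.9498%


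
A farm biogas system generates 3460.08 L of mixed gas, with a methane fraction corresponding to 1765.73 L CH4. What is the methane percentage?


CH4% = V_CH4 / V_total * 100
= 1765.73 / 3460.08 * 100
= 51.0315%

51.0315%


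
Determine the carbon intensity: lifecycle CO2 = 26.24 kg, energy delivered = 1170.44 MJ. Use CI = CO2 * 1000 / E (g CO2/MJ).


CI = CO2 * 1000 / E
= 26.24 * 1000 / 1170.44
= 22.4189 g CO2/MJ

22.4189 g CO2/MJ


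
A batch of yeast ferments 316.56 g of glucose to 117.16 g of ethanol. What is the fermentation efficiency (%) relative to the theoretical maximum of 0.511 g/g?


Fermentation efficiency = (actual / (0.511 * glucose)) * 100
= (117.16 / (0.511 * 316.56)) * 100
= 72.4273%

72.4273%


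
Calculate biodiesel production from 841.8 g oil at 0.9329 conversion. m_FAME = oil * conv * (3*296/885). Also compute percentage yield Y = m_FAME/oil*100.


m_FAME = oil * conv * (3 * 296 / 885) = oil * conv * (888/885)
= 841.8 * 0.9329 * 888 / 885
= 787.9773 g
Y = m_FAME / oil * 100 = conv * (888/885) * 100
= 0.9329 * 888 / 885 * 100
= 93.61%

787.9773 g FAME; Y = 93.61%


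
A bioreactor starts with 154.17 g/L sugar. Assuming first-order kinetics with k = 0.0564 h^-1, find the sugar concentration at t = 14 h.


S = S0 * exp(-k * t)
S = 154.17 * exp(-0.0564 * 14)
S = 69.9972 g/L

69.9972 g/L


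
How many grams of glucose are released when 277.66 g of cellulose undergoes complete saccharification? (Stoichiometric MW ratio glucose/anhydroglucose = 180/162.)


glucose = cellulose * 180/162
= 277.66 * 180/162
= 308.5111 g

308.5111 g


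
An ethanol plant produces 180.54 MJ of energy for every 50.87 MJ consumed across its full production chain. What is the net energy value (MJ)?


NEV = E_out - E_in
= 180.54 - 50.87
= 129.6700 MJ

129.6700 MJ


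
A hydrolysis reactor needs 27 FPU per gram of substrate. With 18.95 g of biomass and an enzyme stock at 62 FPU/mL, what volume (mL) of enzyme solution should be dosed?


V = dosage * m_sub / activity
V = 27 * 18.95 / 62
V = 8.2524 mL

8.2524 mL


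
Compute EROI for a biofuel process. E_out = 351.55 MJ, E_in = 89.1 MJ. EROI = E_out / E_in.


EROI = E_out / E_in
= 351.55 / 89.1
= 3.9456

3.9456


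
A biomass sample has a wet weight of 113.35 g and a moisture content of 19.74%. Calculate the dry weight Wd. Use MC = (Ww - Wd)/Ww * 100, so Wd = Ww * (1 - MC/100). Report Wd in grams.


Wd = Ww * (1 - MC/100)
= 113.35 * (1 - 19.74/100)
= 90.9747 g

90.9747 g


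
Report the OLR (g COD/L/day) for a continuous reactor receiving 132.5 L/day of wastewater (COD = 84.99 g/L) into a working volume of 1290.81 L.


OLR = Q * S / V
= 132.5 * 84.99 / 1290.81
= 8.7241 g/L/day

8.7241 g/L/day


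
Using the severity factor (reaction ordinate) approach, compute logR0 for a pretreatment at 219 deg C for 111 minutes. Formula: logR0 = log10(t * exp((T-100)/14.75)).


logR0 = log10(t * exp((T - 100) / 14.75))
= log10(111 * exp((219 - 100) / 14.75))
= 5.5491

5.5491


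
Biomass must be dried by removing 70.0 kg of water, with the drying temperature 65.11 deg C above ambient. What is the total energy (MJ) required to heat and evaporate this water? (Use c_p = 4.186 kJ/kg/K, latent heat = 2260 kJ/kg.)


E = m_water * (4.186 * dT + 2260) / 1000
= 70.0 * (4.186 * 65.11 + 2260) / 1000
= 177.2785 MJ

177.2785 MJ


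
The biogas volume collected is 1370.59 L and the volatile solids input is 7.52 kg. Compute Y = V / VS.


Y = V / VS
= 1370.59 / 7.52
= 182.2593 L/kg VS

182.2593 L/kg VS


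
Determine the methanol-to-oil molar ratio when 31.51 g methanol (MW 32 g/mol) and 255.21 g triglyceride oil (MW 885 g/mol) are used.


Molar ratio = n_MeOH / n_oil = (MeOH/32) / (oil/885) = (MeOH * 885) / (32 * oil)
= (31.51 * 885) / (32 * 255.21)
= 3.4146

3.4146


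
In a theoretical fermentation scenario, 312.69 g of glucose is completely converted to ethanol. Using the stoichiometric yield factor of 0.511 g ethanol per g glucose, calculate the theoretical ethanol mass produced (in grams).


Theoretical ethanol yield: m_EtOH = 0.511 * m_glucose
m_EtOH = 0.511 * 312.69 = 159.7846 g

159.7846 g


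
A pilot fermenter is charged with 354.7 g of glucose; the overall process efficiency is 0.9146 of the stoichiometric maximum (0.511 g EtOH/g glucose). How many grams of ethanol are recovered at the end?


Actual ethanol: m = 0.511 * 354.7 * 0.9146
m = 165.7728 g

165.7728 g


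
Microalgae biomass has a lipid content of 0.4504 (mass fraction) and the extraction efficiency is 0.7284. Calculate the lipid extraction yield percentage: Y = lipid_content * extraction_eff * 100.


Y = lipid_content * extraction_eff * 100
= 0.4504 * 0.7284 * 100
= 32.8071%

32.8071%


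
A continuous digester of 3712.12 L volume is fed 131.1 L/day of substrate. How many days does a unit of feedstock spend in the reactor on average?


HRT = V / Q
= 3712.12 / 131.1
= 28.3152 days

28.3152 days


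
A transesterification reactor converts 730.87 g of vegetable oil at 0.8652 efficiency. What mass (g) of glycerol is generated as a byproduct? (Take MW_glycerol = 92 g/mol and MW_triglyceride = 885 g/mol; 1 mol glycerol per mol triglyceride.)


glycerol = oil * conv * (92/885)
= 730.87 * 0.8652 * 92 / 885
= 65.7357 g

65.7357 g


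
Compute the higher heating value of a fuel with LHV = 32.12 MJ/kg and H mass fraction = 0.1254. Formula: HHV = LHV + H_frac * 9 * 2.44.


HHV = LHV + H_frac * 9 * 2.44
= 32.12 + 0.1254 * 9 * 2.44
= 34.8738 MJ/kg

34.8738 MJ/kg


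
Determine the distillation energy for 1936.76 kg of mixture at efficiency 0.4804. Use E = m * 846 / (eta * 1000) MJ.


E = m * 846 / (eta * 1000)
= 1936.76 * 846 / (0.4804 * 1000)
= 3410.6973 MJ

3410.6973 MJ


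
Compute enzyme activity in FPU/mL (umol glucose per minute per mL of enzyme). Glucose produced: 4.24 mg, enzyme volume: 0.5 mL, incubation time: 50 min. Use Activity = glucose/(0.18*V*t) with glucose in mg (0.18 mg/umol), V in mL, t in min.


Activity = glucose_mg / (0.18 mg/umol * V_mL * t_min)
= 4.24 / (0.18 * 0.5 * 50)
= 0.9422 FPU/mL

0.9422 FPU/mL


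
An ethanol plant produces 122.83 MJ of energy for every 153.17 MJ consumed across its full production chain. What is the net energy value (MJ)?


NEV = E_out - E_in
= 122.83 - 153.17
= -30.3400 MJ

-30.3400 MJ


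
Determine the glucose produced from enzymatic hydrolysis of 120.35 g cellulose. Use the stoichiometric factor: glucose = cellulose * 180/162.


glucose = cellulose * 180/162
= 120.35 * 180/162
= 133.7222 g

133.7222 g


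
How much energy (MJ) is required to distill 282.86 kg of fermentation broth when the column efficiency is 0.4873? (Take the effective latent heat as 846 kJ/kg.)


E = m * 846 / (eta * 1000)
= 282.86 * 846 / (0.4873 * 1000)
= 491.0724 MJ

491.0724 MJ


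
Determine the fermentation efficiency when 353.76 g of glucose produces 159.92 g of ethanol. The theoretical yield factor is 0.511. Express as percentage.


Fermentation efficiency = (actual / (0.511 * glucose)) * 100
= (159.92 / (0.511 * 353.76)) * 100
= 88.4653%

88.4653%


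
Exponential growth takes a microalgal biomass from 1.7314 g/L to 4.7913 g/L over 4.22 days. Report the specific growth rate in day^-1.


mu = ln(X2/X1) / dt
= ln(4.7913/1.7314) / 4.22
= 0.2412 per day

0.2412 per day


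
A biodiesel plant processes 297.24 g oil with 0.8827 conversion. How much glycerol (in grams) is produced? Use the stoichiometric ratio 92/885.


glycerol = oil * conv * (92/885)
= 297.24 * 0.8827 * 92 / 885
= 27.2750 g

27.2750 g


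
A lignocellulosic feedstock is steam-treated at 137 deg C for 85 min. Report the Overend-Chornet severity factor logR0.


logR0 = log10(t * exp((T - 100) / 14.75))
= log10(85 * exp((137 - 100) / 14.75))
= 3.0188

3.0188


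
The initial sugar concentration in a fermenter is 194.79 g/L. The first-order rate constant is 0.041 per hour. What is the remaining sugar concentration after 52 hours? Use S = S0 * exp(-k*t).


S = S0 * exp(-k * t)
S = 194.79 * exp(-0.041 * 52)
S = 23.1021 g/L

23.1021 g/L


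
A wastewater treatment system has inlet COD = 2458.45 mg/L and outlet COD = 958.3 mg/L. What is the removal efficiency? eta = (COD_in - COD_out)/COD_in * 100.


eta = (COD_in - COD_out) / COD_in * 100
= (2458.45 - 958.3) / 2458.45 * 100
= 61.0202%

61.0202%


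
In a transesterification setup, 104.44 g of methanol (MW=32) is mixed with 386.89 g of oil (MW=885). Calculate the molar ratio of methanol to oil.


Molar ratio = n_MeOH / n_oil = (MeOH/32) / (oil/885) = (MeOH * 885) / (32 * oil)
= (104.44 * 885) / (32 * 386.89)
= 7.4657

7.4657


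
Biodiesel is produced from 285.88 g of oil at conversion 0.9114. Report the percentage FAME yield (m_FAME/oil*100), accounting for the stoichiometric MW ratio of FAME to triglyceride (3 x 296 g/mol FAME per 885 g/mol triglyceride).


m_FAME = oil * conv * (3 * 296 / 885) = oil * conv * (888/885)
= 285.88 * 0.9114 * 888 / 885
= 261.4343 g
Y = m_FAME / oil * 100 = conv * (888/885) * 100
= 0.9114 * 888 / 885 * 100
= 91.45%

91.45%


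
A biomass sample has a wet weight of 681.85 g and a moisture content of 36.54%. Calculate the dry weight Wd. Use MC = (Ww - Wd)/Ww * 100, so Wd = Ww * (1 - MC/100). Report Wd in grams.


Wd = Ww * (1 - MC/100)
= 681.85 * (1 - 36.54/100)
= 432.7020 g

432.7020 g


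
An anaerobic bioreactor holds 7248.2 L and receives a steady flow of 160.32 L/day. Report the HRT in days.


HRT = V / Q
= 7248.2 / 160.32
= 45.2108 days

45.2108 days


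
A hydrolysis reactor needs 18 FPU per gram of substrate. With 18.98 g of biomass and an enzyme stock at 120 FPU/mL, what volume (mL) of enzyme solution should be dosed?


V = dosage * m_sub / activity
V = 18 * 18.98 / 120
V = 2.8470 mL

2.8470 mL


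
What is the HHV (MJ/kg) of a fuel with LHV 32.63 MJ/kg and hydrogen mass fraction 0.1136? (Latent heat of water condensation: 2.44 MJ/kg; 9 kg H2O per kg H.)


HHV = LHV + H_frac * 9 * 2.44
= 32.63 + 0.1136 * 9 * 2.44
= 35.1247 MJ/kg

35.1247 MJ/kg


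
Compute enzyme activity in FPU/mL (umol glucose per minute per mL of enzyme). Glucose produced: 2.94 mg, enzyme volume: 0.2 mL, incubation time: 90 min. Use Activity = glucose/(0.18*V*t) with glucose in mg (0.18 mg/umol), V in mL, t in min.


Activity = glucose_mg / (0.18 mg/umol * V_mL * t_min)
= 2.94 / (0.18 * 0.2 * 90)
= 0.9074 FPU/mL

0.9074 FPU/mL


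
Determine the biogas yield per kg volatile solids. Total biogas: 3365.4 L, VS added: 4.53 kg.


Y = V / VS
= 3365.4 / 4.53
= 742.9139 L/kg VS

742.9139 L/kg VS


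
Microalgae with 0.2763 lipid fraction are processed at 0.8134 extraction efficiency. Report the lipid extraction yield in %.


Y = lipid_content * extraction_eff * 100
= 0.2763 * 0.8134 * 100
= 22.4742%

22.4742%


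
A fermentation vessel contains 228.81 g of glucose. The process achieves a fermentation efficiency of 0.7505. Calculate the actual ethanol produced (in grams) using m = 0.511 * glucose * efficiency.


Actual ethanol: m = 0.511 * 228.81 * 0.7505
m = 87.7499 g

87.7499 g


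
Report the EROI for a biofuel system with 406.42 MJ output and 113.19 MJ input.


EROI = E_out / E_in
= 406.42 / 113.19
= 3.5906

3.5906


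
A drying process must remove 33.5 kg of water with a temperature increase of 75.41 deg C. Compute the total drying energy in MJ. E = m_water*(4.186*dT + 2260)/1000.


E = m_water * (4.186 * dT + 2260) / 1000
= 33.5 * (4.186 * 75.41 + 2260) / 1000
= 86.2848 MJ

86.2848 MJ


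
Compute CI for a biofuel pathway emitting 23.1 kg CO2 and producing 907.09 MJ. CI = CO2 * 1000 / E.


CI = CO2 * 1000 / E
= 23.1 * 1000 / 907.09
= 25.4661 g CO2/MJ

25.4661 g CO2/MJ


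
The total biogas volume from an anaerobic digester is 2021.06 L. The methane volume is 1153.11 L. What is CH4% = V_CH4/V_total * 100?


CH4% = V_CH4 / V_total * 100
= 1153.11 / 2021.06 * 100
= 57.0547%

57.0547%


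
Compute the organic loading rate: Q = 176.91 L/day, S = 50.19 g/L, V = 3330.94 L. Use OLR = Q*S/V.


OLR = Q * S / V
= 176.91 * 50.19 / 3330.94
= 2.6656 g/L/day

2.6656 g/L/day


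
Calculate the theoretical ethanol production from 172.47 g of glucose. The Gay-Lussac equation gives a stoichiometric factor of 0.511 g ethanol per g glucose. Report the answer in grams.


Theoretical ethanol yield: m_EtOH = 0.511 * m_glucose
m_EtOH = 0.511 * 172.47 = 88.1322 g

88.1322 g


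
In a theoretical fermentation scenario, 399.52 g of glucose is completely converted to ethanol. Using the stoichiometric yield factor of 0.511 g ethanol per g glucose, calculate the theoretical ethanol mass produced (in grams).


Theoretical ethanol yield: m_EtOH = 0.511 * m_glucose
m_EtOH = 0.511 * 399.52 = 204.1547 g

204.1547 g


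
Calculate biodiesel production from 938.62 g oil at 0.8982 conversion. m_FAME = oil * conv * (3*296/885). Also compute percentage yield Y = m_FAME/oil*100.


m_FAME = oil * conv * (3 * 296 / 885) = oil * conv * (888/885)
= 938.62 * 0.8982 * 888 / 885
= 845.9263 g
Y = m_FAME / oil * 100 = conv * (888/885) * 100
= 0.8982 * 888 / 885 * 100
= 90.12%

845.9263 g FAME; Y = 90.12%


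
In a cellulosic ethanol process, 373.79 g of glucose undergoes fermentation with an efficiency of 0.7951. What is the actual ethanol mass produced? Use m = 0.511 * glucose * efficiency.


Actual ethanol: m = 0.511 * 373.79 * 0.7951
m = 151.8694 g

151.8694 g


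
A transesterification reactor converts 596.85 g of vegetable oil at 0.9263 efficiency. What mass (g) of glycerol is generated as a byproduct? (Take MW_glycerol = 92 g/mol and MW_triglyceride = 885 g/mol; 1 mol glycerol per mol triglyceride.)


glycerol = oil * conv * (92/885)
= 596.85 * 0.9263 * 92 / 885
= 57.4727 g

57.4727 g


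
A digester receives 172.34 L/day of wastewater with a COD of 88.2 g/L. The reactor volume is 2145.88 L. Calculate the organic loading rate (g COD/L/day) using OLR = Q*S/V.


OLR = Q * S / V
= 172.34 * 88.2 / 2145.88
= 7.0835 g/L/day

7.0835 g/L/day


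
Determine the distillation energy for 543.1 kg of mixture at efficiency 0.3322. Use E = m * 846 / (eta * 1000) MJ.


E = m * 846 / (eta * 1000)
= 543.1 * 846 / (0.3322 * 1000)
= 1383.0903 MJ

1383.0903 MJ


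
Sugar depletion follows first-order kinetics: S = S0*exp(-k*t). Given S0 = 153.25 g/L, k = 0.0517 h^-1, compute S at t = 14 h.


S = S0 * exp(-k * t)
S = 153.25 * exp(-0.0517 * 14)
S = 74.3119 g/L

74.3119 g/L


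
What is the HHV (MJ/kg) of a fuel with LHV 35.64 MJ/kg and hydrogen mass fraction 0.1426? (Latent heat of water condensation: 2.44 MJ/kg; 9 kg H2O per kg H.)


HHV = LHV + H_frac * 9 * 2.44
= 35.64 + 0.1426 * 9 * 2.44
= 38.7715 MJ/kg

38.7715 MJ/kg


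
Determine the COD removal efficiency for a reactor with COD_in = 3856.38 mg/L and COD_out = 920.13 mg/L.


eta = (COD_in - COD_out) / COD_in * 100
= (3856.38 - 920.13) / 3856.38 * 100
= 76.1401%

76.1401%


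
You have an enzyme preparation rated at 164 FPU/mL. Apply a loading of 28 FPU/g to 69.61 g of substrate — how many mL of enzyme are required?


V = dosage * m_sub / activity
V = 28 * 69.61 / 164
V = 11.8846 mL

11.8846 mL


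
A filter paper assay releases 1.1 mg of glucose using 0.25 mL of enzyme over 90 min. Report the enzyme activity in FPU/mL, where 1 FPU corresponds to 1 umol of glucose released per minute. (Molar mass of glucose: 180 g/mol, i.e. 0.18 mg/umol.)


Activity = glucose_mg / (0.18 mg/umol * V_mL * t_min)
= 1.1 / (0.18 * 0.25 * 90)
= 0.2716 FPU/mL

0.2716 FPU/mL


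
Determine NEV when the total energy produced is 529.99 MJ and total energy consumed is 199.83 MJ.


NEV = E_out - E_in
= 529.99 - 199.83
= 330.1600 MJ

330.1600 MJ


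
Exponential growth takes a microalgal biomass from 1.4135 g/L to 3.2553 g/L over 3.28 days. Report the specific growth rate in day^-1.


mu = ln(X2/X1) / dt
= ln(3.2553/1.4135) / 3.28
= 0.2543 per day

0.2543 per day


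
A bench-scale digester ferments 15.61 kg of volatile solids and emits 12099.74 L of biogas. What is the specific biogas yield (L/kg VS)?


Y = V / VS
= 12099.74 / 15.61
= 775.1275 L/kg VS

775.1275 L/kg VS


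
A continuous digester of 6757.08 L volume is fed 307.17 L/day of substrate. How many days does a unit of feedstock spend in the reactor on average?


HRT = V / Q
= 6757.08 / 307.17
= 21.9979 days

21.9979 days


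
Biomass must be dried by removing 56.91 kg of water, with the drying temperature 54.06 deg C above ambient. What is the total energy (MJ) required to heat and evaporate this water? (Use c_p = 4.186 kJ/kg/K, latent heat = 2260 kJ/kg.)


E = m_water * (4.186 * dT + 2260) / 1000
= 56.91 * (4.186 * 54.06 + 2260) / 1000
= 141.4951 MJ

141.4951 MJ


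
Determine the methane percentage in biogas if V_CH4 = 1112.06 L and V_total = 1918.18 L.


CH4% = V_CH4 / V_total * 100
= 1112.06 / 1918.18 * 100
= 57.9747%

57.9747%


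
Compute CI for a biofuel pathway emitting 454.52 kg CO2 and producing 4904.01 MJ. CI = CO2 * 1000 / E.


CI = CO2 * 1000 / E
= 454.52 * 1000 / 4904.01
= 92.6833 g CO2/MJ

92.6833 g CO2/MJ


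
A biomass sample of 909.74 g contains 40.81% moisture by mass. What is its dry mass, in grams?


Wd = Ww * (1 - MC/100)
= 909.74 * (1 - 40.81/100)
= 538.4751 g

538.4751 g


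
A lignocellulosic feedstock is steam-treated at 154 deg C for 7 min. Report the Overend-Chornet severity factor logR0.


logR0 = log10(t * exp((T - 100) / 14.75))
= log10(7 * exp((154 - 100) / 14.75))
= 2.4351

2.4351


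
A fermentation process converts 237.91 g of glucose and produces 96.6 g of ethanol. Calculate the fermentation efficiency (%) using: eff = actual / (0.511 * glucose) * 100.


Fermentation efficiency = (actual / (0.511 * glucose)) * 100
= (96.6 / (0.511 * 237.91)) * 100
= 79.4591%

79.4591%


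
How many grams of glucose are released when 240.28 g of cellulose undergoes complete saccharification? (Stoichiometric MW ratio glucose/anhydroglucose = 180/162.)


glucose = cellulose * 180/162
= 240.28 * 180/162
= 266.9778 g

266.9778 g


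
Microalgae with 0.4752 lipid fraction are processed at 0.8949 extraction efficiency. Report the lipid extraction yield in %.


Y = lipid_content * extraction_eff * 100
= 0.4752 * 0.8949 * 100
= 42.5256%

42.5256%


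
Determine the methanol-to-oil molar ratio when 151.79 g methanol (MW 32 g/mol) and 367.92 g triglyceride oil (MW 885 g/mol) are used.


Molar ratio = n_MeOH / n_oil = (MeOH/32) / (oil/885) = (MeOH * 885) / (32 * oil)
= (151.79 * 885) / (32 * 367.92)
= 11.4099

11.4099


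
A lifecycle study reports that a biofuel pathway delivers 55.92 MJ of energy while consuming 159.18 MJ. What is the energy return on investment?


EROI = E_out / E_in
= 55.92 / 159.18
= 0.3513

0.3513


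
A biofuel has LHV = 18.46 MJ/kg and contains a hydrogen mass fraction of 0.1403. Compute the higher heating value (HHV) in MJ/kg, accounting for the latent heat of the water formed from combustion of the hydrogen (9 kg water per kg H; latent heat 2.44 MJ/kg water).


HHV = LHV + H_frac * 9 * 2.44
= 18.46 + 0.1403 * 9 * 2.44
= 21.5410 MJ/kg

21.5410 MJ/kg


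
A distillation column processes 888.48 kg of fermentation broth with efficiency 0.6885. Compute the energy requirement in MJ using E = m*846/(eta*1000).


E = m * 846 / (eta * 1000)
= 888.48 * 846 / (0.6885 * 1000)
= 1091.7271 MJ

1091.7271 MJ


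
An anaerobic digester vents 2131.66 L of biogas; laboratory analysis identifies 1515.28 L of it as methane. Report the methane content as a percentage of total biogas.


CH4% = V_CH4 / V_total * 100
= 1515.28 / 2131.66 * 100
= 71.0845%

71.0845%


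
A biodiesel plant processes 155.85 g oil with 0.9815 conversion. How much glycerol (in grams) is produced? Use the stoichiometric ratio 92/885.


glycerol = oil * conv * (92/885)
= 155.85 * 0.9815 * 92 / 885
= 15.9016 g

15.9016 g


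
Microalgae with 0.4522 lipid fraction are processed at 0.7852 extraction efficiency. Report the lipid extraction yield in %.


Y = lipid_content * extraction_eff * 100
= 0.4522 * 0.7852 * 100
= 35.5067%

35.5067%


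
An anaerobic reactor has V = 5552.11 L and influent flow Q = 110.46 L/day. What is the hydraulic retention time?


HRT = V / Q
= 5552.11 / 110.46
= 50.2635 days

50.2635 days


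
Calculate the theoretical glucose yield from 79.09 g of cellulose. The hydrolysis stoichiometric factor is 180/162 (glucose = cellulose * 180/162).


glucose = cellulose * 180/162
= 79.09 * 180/162
= 87.8778 g

87.8778 g


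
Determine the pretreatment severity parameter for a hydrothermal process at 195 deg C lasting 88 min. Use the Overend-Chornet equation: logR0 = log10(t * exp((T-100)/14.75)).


logR0 = log10(t * exp((T - 100) / 14.75))
= log10(88 * exp((195 - 100) / 14.75))
= 4.7416

4.7416


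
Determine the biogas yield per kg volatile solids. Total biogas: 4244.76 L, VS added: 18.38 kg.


Y = V / VS
= 4244.76 / 18.38
= 230.9445 L/kg VS

230.9445 L/kg VS


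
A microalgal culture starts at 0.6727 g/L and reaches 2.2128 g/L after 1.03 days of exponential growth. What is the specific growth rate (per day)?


mu = ln(X2/X1) / dt
= ln(2.2128/0.6727) / 1.03
= 1.1560 per day

1.1560 per day


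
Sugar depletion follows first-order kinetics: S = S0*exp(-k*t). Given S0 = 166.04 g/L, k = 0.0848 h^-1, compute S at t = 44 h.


S = S0 * exp(-k * t)
S = 166.04 * exp(-0.0848 * 44)
S = 3.9790 g/L

3.9790 g/L


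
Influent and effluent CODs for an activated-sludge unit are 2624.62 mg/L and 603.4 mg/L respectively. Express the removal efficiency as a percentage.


eta = (COD_in - COD_out) / COD_in * 100
= (2624.62 - 603.4) / 2624.62 * 100
= 77.0100%

77.0100%


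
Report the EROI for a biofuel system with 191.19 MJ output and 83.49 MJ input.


EROI = E_out / E_in
= 191.19 / 83.49
= 2.2900

2.2900


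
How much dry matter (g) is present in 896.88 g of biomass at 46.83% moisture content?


Wd = Ww * (1 - MC/100)
= 896.88 * (1 - 46.83/100)
= 476.8711 g

476.8711 g


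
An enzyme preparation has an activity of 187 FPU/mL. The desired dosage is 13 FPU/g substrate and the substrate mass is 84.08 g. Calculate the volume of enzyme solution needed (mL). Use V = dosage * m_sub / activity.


V = dosage * m_sub / activity
V = 13 * 84.08 / 187
V = 5.8451 mL

5.8451 mL


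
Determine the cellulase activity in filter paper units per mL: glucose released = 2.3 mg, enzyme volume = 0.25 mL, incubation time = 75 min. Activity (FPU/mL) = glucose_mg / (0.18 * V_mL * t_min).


Activity = glucose_mg / (0.18 mg/umol * V_mL * t_min)
= 2.3 / (0.18 * 0.25 * 75)
= 0.6815 FPU/mL

0.6815 FPU/mL


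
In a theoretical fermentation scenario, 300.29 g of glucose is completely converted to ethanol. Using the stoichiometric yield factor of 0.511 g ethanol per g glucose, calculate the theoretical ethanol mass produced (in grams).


Theoretical ethanol yield: m_EtOH = 0.511 * m_glucose
m_EtOH = 0.511 * 300.29 = 153.4482 g

153.4482 g


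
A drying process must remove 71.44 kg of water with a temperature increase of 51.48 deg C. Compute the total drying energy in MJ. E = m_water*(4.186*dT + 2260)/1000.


E = m_water * (4.186 * dT + 2260) / 1000
= 71.44 * (4.186 * 51.48 + 2260) / 1000
= 176.8494 MJ

176.8494 MJ


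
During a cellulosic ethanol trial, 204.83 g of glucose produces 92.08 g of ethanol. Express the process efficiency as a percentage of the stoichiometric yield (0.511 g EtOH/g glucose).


Fermentation efficiency = (actual / (0.511 * glucose)) * 100
= (92.08 / (0.511 * 204.83)) * 100
= 87.9733%

87.9733%


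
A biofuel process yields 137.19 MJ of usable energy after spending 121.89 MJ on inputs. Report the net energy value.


NEV = E_out - E_in
= 137.19 - 121.89
= 15.3000 MJ

15.3000 MJ


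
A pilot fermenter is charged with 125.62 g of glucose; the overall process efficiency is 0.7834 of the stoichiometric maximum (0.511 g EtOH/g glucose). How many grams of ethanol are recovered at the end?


Actual ethanol: m = 0.511 * 125.62 * 0.7834
m = 50.2879 g

50.2879 g


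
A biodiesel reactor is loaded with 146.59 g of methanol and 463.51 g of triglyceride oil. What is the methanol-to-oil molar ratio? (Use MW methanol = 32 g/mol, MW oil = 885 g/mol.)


Molar ratio = n_MeOH / n_oil = (MeOH/32) / (oil/885) = (MeOH * 885) / (32 * oil)
= (146.59 * 885) / (32 * 463.51)
= 8.7466

8.7466


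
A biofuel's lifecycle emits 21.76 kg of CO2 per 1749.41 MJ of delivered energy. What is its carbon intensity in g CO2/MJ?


CI = CO2 * 1000 / E
= 21.76 * 1000 / 1749.41
= 12.4385 g CO2/MJ

12.4385 g CO2/MJ


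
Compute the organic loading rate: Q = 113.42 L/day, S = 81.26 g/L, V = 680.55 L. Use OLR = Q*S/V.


OLR = Q * S / V
= 113.42 * 81.26 / 680.55
= 13.5427 g/L/day

13.5427 g/L/day


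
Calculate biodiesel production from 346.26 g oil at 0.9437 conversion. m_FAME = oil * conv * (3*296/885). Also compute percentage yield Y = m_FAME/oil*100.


m_FAME = oil * conv * (3 * 296 / 885) = oil * conv * (888/885)
= 346.26 * 0.9437 * 888 / 885
= 327.8732 g
Y = m_FAME / oil * 100 = conv * (888/885) * 100
= 0.9437 * 888 / 885 * 100
= 94.69%

327.8732 g FAME; Y = 94.69%


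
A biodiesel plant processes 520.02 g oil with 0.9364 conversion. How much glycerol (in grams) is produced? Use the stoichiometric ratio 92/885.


glycerol = oil * conv * (92/885)
= 520.02 * 0.9364 * 92 / 885
= 50.6205 g

50.6205 g


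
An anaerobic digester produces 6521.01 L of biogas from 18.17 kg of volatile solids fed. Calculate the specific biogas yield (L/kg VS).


Y = V / VS
= 6521.01 / 18.17
= 358.8888 L/kg VS

358.8888 L/kg VS


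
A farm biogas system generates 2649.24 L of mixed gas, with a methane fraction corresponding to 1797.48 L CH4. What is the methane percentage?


CH4% = V_CH4 / V_total * 100
= 1797.48 / 2649.24 * 100
= 67.8489%

67.8489%


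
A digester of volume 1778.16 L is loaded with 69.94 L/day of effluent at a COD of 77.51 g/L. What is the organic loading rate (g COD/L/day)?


OLR = Q * S / V
= 69.94 * 77.51 / 1778.16
= 3.0487 g/L/day

3.0487 g/L/day


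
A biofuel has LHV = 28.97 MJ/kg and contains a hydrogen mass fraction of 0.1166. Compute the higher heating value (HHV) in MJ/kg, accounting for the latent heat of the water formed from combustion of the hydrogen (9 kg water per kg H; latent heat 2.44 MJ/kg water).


HHV = LHV + H_frac * 9 * 2.44
= 28.97 + 0.1166 * 9 * 2.44
= 31.5305 MJ/kg

31.5305 MJ/kg


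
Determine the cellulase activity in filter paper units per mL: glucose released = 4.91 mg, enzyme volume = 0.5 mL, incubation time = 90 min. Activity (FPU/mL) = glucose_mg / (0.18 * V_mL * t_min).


Activity = glucose_mg / (0.18 mg/umol * V_mL * t_min)
= 4.91 / (0.18 * 0.5 * 90)
= 0.6062 FPU/mL

0.6062 FPU/mL


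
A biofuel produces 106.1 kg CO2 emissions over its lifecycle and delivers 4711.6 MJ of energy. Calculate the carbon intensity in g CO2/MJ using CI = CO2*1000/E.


CI = CO2 * 1000 / E
= 106.1 * 1000 / 4711.6
= 22.5189 g CO2/MJ

22.5189 g CO2/MJ


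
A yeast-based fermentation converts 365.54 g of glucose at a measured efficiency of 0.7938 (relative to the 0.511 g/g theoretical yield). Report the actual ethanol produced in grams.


Actual ethanol: m = 0.511 * 365.54 * 0.7938
m = 148.2746 g

148.2746 g


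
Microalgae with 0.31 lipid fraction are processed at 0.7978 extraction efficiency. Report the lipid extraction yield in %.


Y = lipid_content * extraction_eff * 100
= 0.31 * 0.7978 * 100
= 24.7318%

24.7318%


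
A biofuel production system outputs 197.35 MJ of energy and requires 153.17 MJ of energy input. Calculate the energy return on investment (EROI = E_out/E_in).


EROI = E_out / E_in
= 197.35 / 153.17
= 1.2884

1.2884


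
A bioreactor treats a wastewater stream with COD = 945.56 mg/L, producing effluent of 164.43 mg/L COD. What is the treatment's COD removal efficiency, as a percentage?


eta = (COD_in - COD_out) / COD_in * 100
= (945.56 - 164.43) / 945.56 * 100
= 82.6103%

82.6103%


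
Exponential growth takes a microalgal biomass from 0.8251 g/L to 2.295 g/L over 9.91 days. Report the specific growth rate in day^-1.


mu = ln(X2/X1) / dt
= ln(2.295/0.8251) / 9.91
= 0.1032 per day

0.1032 per day


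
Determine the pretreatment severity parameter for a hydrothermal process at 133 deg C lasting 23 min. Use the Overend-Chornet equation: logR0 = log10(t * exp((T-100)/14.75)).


logR0 = log10(t * exp((T - 100) / 14.75))
= log10(23 * exp((133 - 100) / 14.75))
= 2.3334

2.3334


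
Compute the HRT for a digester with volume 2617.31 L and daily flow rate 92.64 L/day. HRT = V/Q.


HRT = V / Q
= 2617.31 / 92.64
= 28.2525 days

28.2525 days


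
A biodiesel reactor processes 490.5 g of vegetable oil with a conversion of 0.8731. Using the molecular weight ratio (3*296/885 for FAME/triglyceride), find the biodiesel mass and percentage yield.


m_FAME = oil * conv * (3 * 296 / 885) = oil * conv * (888/885)
= 490.5 * 0.8731 * 888 / 885
= 429.7073 g
Y = m_FAME / oil * 100 = conv * (888/885) * 100
= 0.8731 * 888 / 885 * 100
= 87.61%

429.7073 g FAME; Y = 87.61%


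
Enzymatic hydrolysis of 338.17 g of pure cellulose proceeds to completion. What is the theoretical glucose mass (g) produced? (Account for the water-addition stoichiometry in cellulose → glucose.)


glucose = cellulose * 180/162
= 338.17 * 180/162
= 375.7444 g

375.7444 g


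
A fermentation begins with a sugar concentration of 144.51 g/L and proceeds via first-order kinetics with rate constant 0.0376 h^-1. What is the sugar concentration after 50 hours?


S = S0 * exp(-k * t)
S = 144.51 * exp(-0.0376 * 50)
S = 22.0508 g/L

22.0508 g/L


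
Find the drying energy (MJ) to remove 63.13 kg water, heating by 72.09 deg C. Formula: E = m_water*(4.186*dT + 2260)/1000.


E = m_water * (4.186 * dT + 2260) / 1000
= 63.13 * (4.186 * 72.09 + 2260) / 1000
= 161.7245 MJ

161.7245 MJ


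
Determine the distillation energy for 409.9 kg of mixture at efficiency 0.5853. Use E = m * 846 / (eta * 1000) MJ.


E = m * 846 / (eta * 1000)
= 409.9 * 846 / (0.5853 * 1000)
= 592.4746 MJ

592.4746 MJ


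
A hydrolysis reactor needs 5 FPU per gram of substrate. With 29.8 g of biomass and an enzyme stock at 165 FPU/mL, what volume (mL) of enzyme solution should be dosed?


V = dosage * m_sub / activity
V = 5 * 29.8 / 165
V = 0.9030 mL

0.9030 mL


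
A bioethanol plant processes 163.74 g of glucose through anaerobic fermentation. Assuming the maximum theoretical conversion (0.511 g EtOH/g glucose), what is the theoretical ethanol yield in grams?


Theoretical ethanol yield: m_EtOH = 0.511 * m_glucose
m_EtOH = 0.511 * 163.74 = 83.6711 g

83.6711 g


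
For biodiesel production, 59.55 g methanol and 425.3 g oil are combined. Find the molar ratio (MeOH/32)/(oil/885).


Molar ratio = n_MeOH / n_oil = (MeOH/32) / (oil/885) = (MeOH * 885) / (32 * oil)
= (59.55 * 885) / (32 * 425.3)
= 3.8724

3.8724


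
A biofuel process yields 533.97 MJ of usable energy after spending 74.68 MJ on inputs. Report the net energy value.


NEV = E_out - E_in
= 533.97 - 74.68
= 459.2900 MJ

459.2900 MJ


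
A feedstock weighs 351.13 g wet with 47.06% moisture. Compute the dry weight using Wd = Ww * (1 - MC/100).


Wd = Ww * (1 - MC/100)
= 351.13 * (1 - 47.06/100)
= 185.8882 g

185.8882 g


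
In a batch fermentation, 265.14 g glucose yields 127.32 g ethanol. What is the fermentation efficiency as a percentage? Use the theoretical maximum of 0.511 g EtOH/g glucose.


Fermentation efficiency = (actual / (0.511 * glucose)) * 100
= (127.32 / (0.511 * 265.14)) * 100
= 93.9724%

93.9724%


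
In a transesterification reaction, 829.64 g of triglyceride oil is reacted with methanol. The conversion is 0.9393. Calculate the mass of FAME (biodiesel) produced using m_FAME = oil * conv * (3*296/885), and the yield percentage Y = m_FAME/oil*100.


m_FAME = oil * conv * (3 * 296 / 885) = oil * conv * (888/885)
= 829.64 * 0.9393 * 888 / 885
= 781.9225 g
Y = m_FAME / oil * 100 = conv * (888/885) * 100
= 0.9393 * 888 / 885 * 100
= 94.25%

781.9225 g FAME; Y = 94.25%


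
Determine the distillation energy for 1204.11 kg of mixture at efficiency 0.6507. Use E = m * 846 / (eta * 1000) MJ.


E = m * 846 / (eta * 1000)
= 1204.11 * 846 / (0.6507 * 1000)
= 1565.5095 MJ

1565.5095 MJ
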